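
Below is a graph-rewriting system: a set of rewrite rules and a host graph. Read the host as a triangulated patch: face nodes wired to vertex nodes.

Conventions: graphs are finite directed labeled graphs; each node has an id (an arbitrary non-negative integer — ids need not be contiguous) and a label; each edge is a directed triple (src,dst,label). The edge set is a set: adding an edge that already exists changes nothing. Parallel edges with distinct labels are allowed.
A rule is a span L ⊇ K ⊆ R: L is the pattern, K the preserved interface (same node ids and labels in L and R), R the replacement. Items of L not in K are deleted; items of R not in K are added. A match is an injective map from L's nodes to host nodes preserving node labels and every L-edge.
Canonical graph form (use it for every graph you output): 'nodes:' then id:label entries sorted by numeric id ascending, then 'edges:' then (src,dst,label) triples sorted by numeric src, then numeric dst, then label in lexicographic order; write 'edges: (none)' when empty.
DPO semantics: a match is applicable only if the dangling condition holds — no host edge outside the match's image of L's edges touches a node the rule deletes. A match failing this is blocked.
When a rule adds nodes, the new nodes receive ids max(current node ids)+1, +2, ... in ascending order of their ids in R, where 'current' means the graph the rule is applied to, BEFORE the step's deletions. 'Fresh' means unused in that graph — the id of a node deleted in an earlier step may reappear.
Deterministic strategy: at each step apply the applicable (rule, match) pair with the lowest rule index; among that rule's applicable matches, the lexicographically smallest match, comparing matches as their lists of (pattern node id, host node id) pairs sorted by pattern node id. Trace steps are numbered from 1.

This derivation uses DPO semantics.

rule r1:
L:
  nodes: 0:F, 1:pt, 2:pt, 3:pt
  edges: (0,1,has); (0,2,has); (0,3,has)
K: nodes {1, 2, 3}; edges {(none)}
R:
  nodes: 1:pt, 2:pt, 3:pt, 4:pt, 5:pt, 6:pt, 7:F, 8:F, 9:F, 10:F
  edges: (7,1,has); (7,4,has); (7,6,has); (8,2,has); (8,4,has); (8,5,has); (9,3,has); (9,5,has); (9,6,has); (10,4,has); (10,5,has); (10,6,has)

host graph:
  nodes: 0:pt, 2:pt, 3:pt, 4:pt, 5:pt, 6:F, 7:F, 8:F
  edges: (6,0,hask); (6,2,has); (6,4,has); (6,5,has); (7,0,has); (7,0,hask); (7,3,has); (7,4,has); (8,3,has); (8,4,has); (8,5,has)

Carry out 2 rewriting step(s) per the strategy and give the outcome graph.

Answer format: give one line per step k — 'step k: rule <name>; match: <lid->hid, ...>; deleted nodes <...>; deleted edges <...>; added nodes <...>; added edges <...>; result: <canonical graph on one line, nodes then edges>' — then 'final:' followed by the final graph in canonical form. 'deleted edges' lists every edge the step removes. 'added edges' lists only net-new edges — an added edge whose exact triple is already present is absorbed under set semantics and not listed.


step 1: rule r1; match: 0->8, 1->3, 2->4, 3->5; deleted nodes 8; deleted edges (8,3,has); (8,4,has); (8,5,has); added nodes 9, 10, 11, 12, 13, 14, 15; added edges (12,3,has); (12,9,has); (12,11,has); (13,4,has); (13,9,has); (13,10,has); (14,5,has); (14,10,has); (14,11,has); (15,9,has); (15,10,has); (15,11,has); result: nodes: 0:pt, 2:pt, 3:pt, 4:pt, 5:pt, 6:F, 7:F, 9:pt, 10:pt, 11:pt, 12:F, 13:F, 14:F, 15:F edges: (6,0,hask); (6,2,has); (6,4,has); (6,5,has); (7,0,has); (7,0,hask); (7,3,has); (7,4,has); (12,3,has); (12,9,has); (12,11,has); (13,4,has); (13,9,has); (13,10,has); (14,5,has); (14,10,has); (14,11,has); (15,9,has); (15,10,has); (15,11,has)
step 2: rule r1; match: 0->12, 1->3, 2->9, 3->11; deleted nodes 12; deleted edges (12,3,has); (12,9,has); (12,11,has); added nodes 16, 17, 18, 19, 20, 21, 22; added edges (19,3,has); (19,16,has); (19,18,has); (20,9,has); (20,16,has); (20,17,has); (21,11,has); (21,17,has); (21,18,has); (22,16,has); (22,17,has); (22,18,has); result: nodes: 0:pt, 2:pt, 3:pt, 4:pt, 5:pt, 6:F, 7:F, 9:pt, 10:pt, 11:pt, 13:F, 14:F, 15:F, 16:pt, 17:pt, 18:pt, 19:F, 20:F, 21:F, 22:F edges: (6,0,hask); (6,2,has); (6,4,has); (6,5,has); (7,0,has); (7,0,hask); (7,3,has); (7,4,has); (13,4,has); (13,9,has); (13,10,has); (14,5,has); (14,10,has); (14,11,has); (15,9,has); (15,10,has); (15,11,has); (19,3,has); (19,16,has); (19,18,has); (20,9,has); (20,16,has); (20,17,has); (21,11,has); (21,17,has); (21,18,has); (22,16,has); (22,17,has); (22,18,has)
final:
nodes: 0:pt, 2:pt, 3:pt, 4:pt, 5:pt, 6:F, 7:F, 9:pt, 10:pt, 11:pt, 13:F, 14:F, 15:F, 16:pt, 17:pt, 18:pt, 19:F, 20:F, 21:F, 22:F
edges: (6,0,hask); (6,2,has); (6,4,has); (6,5,has); (7,0,has); (7,0,hask); (7,3,has); (7,4,has); (13,4,has); (13,9,has); (13,10,has); (14,5,has); (14,10,has); (14,11,has); (15,9,has); (15,10,has); (15,11,has); (19,3,has); (19,16,has); (19,18,has); (20,9,has); (20,16,has); (20,17,has); (21,11,has); (21,17,has); (21,18,has); (22,16,has); (22,17,has); (22,18,has)


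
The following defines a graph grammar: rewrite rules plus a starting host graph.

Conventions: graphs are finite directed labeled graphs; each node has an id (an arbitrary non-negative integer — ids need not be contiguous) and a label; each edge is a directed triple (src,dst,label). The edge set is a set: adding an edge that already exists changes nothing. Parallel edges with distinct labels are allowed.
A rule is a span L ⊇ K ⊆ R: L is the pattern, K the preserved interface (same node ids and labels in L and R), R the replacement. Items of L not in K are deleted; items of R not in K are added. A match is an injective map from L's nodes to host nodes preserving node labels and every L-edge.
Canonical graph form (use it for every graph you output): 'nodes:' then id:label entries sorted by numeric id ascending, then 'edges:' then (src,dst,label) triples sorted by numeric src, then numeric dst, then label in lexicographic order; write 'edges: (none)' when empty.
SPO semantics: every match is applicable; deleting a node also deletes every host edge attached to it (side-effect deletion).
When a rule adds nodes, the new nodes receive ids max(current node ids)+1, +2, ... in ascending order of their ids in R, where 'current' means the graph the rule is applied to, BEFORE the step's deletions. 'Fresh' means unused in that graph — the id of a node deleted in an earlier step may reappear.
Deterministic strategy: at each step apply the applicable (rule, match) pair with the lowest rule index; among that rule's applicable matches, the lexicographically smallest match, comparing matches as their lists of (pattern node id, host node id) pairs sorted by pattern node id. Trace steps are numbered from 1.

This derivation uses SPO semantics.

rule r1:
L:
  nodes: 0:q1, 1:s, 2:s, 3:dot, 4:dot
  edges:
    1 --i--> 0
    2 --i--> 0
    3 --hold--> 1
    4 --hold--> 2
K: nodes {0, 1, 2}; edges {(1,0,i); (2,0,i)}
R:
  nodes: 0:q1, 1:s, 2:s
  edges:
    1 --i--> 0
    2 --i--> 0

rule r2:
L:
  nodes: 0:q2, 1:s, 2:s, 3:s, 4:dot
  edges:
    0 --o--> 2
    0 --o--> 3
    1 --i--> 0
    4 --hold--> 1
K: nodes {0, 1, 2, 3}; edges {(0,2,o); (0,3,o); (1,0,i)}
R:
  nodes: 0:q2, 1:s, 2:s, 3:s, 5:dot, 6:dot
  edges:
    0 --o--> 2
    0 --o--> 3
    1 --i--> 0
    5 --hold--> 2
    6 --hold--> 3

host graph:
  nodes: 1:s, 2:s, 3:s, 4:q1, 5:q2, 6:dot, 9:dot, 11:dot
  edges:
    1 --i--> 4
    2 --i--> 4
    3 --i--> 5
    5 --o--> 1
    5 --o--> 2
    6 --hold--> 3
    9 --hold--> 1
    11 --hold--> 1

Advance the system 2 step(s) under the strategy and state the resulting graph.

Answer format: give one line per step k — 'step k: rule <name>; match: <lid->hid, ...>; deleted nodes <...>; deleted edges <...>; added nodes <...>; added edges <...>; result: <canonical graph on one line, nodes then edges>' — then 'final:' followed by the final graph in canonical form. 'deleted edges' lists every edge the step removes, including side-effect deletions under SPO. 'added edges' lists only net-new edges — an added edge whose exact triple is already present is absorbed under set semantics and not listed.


step 1: rule r2; match: 0->5, 1->3, 2->1, 3->2, 4->6; deleted nodes 6; deleted edges (6,3,hold); added nodes 12, 13; added edges (12,1,hold); (13,2,hold); result: nodes: 1:s, 2:s, 3:s, 4:q1, 5:q2, 9:dot, 11:dot, 12:dot, 13:dot edges: (1,4,i); (2,4,i); (3,5,i); (5,1,o); (5,2,o); (9,1,hold); (11,1,hold); (12,1,hold); (13,2,hold)
step 2: rule r1; match: 0->4, 1->1, 2->2, 3->9, 4->13; deleted nodes 9, 13; deleted edges (9,1,hold); (13,2,hold); added nodes (none); added edges (none); result: nodes: 1:s, 2:s, 3:s, 4:q1, 5:q2, 11:dot, 12:dot edges: (1,4,i); (2,4,i); (3,5,i); (5,1,o); (5,2,o); (11,1,hold); (12,1,hold)
final:
nodes: 1:s, 2:s, 3:s, 4:q1, 5:q2, 11:dot, 12:dot
edges: (1,4,i); (2,4,i); (3,5,i); (5,1,o); (5,2,o); (11,1,hold); (12,1,hold)


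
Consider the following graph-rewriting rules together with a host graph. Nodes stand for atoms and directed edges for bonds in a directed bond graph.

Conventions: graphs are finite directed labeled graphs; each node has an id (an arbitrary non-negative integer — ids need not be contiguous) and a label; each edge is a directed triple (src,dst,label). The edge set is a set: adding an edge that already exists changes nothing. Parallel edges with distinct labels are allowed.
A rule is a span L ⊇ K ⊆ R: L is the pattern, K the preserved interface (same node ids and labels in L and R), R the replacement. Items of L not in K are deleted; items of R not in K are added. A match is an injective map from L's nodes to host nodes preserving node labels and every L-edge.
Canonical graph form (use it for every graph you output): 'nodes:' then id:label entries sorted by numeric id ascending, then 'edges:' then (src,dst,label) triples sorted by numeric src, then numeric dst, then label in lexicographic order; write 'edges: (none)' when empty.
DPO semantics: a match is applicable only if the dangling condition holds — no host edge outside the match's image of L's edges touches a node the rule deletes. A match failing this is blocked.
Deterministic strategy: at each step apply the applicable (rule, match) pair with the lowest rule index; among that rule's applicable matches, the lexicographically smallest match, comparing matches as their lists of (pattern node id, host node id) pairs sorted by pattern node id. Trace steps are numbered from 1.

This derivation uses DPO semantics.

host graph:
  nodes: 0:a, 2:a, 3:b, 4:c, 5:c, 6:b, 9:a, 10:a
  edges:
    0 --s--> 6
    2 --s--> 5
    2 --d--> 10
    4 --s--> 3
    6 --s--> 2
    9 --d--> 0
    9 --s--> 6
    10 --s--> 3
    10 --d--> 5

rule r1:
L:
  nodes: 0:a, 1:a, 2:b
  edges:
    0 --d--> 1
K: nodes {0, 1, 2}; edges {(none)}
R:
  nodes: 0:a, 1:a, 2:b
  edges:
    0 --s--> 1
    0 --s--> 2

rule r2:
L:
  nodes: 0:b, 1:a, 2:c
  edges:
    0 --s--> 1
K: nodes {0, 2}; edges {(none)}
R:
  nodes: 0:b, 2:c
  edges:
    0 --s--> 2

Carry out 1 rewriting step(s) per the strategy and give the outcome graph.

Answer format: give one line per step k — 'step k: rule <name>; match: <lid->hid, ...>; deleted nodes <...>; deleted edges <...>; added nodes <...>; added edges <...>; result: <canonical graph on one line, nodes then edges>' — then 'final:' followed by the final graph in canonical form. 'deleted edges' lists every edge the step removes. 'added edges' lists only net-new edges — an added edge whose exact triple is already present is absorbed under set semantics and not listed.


step 1: rule r1; match: 0->2, 1->10, 2->3; deleted nodes (none); deleted edges (2,10,d); added nodes (none); added edges (2,3,s); (2,10,s); result: nodes: 0:a, 2:a, 3:b, 4:c, 5:c, 6:b, 9:a, 10:a edges: (0,6,s); (2,3,s); (2,5,s); (2,10,s); (4,3,s); (6,2,s); (9,0,d); (9,6,s); (10,3,s); (10,5,d)
final:
nodes: 0:a, 2:a, 3:b, 4:c, 5:c, 6:b, 9:a, 10:a
edges: (0,6,s); (2,3,s); (2,5,s); (2,10,s); (4,3,s); (6,2,s); (9,0,d); (9,6,s); (10,3,s); (10,5,d)


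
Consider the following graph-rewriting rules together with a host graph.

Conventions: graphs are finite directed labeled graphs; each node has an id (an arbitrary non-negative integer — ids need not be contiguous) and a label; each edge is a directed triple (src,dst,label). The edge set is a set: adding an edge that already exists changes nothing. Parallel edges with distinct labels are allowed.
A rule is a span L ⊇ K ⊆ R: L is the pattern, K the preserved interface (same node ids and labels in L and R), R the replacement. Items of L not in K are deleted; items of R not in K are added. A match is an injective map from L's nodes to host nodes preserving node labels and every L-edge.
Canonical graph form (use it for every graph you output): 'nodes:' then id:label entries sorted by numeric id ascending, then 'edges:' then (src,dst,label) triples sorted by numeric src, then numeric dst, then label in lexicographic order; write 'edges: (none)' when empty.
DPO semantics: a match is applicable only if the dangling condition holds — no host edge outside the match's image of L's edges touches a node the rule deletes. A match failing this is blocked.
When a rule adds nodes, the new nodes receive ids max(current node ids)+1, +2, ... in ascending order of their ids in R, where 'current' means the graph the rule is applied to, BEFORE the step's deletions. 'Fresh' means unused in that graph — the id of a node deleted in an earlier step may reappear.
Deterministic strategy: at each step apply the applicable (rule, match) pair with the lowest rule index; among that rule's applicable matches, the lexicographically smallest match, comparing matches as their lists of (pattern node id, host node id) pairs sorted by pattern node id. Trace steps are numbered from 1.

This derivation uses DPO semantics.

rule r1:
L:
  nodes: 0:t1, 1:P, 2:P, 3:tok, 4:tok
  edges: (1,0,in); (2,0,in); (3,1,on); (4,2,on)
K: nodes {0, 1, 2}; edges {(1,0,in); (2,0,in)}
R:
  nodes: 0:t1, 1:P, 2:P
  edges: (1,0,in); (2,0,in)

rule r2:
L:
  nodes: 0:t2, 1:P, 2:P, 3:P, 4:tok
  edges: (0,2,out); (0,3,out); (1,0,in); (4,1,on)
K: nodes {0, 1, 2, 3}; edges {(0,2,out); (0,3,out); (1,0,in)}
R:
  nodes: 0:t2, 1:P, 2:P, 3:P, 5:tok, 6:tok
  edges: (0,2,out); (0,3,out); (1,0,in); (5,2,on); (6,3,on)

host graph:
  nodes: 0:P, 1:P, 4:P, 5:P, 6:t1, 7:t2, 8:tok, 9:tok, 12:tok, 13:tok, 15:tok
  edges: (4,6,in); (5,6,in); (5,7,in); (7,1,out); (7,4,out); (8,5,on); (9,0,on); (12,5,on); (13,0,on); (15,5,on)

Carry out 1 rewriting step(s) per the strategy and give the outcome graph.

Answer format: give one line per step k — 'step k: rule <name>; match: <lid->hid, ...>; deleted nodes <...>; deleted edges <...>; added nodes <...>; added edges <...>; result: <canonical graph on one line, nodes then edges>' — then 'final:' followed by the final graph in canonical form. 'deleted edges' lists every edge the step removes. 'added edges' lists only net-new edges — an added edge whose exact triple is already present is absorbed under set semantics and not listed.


step 1: rule r2; match: 0->7, 1->5, 2->1, 3->4, 4->8; deleted nodes 8; deleted edges (8,5,on); added nodes 16, 17; added edges (16,1,on); (17,4,on); result: nodes: 0:P, 1:P, 4:P, 5:P, 6:t1, 7:t2, 9:tok, 12:tok, 13:tok, 15:tok, 16:tok, 17:tok edges: (4,6,in); (5,6,in); (5,7,in); (7,1,out); (7,4,out); (9,0,on); (12,5,on); (13,0,on); (15,5,on); (16,1,on); (17,4,on)
final:
nodes: 0:P, 1:P, 4:P, 5:P, 6:t1, 7:t2, 9:tok, 12:tok, 13:tok, 15:tok, 16:tok, 17:tok
edges: (4,6,in); (5,6,in); (5,7,in); (7,1,out); (7,4,out); (9,0,on); (12,5,on); (13,0,on); (15,5,on); (16,1,on); (17,4,on)


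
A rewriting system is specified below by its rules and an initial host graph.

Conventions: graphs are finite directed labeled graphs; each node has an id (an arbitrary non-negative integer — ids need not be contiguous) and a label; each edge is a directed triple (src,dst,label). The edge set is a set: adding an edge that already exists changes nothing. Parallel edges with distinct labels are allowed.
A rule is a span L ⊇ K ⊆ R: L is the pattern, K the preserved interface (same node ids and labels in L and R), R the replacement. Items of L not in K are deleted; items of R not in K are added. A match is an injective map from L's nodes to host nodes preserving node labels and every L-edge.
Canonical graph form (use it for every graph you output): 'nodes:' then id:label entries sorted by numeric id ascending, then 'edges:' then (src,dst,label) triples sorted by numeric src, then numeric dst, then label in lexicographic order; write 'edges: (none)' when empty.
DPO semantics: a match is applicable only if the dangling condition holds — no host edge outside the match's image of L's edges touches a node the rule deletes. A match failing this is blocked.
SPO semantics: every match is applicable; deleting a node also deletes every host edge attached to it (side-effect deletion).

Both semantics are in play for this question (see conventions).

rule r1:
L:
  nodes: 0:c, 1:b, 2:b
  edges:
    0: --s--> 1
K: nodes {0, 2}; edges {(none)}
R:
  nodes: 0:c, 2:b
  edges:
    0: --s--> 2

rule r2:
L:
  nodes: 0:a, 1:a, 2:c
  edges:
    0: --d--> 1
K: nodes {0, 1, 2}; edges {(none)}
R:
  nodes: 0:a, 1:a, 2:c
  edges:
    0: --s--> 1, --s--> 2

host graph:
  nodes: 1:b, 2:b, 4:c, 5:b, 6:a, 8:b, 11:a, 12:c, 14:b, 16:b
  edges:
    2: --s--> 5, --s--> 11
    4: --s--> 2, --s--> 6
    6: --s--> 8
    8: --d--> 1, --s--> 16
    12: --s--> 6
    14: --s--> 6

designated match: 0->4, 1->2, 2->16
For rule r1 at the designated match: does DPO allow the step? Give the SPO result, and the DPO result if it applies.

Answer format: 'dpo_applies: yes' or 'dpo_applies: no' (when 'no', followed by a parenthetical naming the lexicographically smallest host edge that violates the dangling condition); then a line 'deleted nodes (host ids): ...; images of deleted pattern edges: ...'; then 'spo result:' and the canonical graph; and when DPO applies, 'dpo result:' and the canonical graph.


dpo_applies: no
(the rule deletes node 2, which keeps host edge (2,5,s) outside the match image — the dangling condition fails, DPO blocks; SPO proceeds and side-deletes such edges)
deleted nodes (host ids): 2; images of deleted pattern edges: (4,2,s)
spo result:
nodes: 1:b, 4:c, 5:b, 6:a, 8:b, 11:a, 12:c, 14:b, 16:b
edges: (4,6,s); (4,16,s); (6,8,s); (8,1,d); (8,16,s); (12,6,s); (14,6,s)


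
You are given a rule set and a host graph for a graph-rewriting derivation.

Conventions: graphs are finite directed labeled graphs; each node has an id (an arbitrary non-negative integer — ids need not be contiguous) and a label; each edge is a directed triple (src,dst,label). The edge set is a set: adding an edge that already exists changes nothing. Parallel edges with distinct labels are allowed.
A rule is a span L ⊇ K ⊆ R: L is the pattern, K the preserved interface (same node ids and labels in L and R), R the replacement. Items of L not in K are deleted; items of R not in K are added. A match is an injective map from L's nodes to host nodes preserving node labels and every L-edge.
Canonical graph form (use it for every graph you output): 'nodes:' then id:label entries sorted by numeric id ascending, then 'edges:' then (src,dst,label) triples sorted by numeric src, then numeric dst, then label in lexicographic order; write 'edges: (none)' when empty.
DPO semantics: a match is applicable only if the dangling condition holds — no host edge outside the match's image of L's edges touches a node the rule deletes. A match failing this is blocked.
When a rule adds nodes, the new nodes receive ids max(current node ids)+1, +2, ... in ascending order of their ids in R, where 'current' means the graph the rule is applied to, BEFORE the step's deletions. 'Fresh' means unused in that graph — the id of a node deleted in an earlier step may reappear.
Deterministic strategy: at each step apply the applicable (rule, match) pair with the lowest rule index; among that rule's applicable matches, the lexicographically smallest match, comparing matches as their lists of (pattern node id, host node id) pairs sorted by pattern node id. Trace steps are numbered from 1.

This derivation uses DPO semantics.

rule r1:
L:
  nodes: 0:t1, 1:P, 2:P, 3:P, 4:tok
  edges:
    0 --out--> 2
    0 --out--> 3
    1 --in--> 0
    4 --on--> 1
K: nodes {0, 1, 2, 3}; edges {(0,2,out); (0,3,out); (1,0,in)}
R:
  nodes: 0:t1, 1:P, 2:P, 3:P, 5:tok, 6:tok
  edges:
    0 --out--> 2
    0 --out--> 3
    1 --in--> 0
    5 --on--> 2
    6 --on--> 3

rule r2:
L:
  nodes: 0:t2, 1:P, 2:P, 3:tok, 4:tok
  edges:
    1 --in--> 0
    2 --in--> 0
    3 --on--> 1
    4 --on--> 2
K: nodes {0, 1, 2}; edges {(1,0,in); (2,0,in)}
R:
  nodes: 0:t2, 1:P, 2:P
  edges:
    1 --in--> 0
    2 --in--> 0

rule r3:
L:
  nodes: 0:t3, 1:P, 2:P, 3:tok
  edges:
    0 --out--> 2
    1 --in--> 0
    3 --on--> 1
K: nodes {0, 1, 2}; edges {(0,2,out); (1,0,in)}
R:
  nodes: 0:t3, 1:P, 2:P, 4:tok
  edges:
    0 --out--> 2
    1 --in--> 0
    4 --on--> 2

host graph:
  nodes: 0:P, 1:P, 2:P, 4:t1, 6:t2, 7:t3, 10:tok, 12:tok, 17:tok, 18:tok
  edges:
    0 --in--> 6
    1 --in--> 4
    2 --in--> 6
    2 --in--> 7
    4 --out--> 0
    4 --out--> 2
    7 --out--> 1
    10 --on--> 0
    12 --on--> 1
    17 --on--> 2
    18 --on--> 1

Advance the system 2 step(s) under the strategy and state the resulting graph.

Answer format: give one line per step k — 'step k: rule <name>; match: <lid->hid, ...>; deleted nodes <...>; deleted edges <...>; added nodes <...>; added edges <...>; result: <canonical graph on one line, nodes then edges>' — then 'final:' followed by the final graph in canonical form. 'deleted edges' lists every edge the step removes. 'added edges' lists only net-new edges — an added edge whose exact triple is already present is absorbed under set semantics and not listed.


step 1: rule r1; match: 0->4, 1->1, 2->0, 3->2, 4->12; deleted nodes 12; deleted edges (12,1,on); added nodes 19, 20; added edges (19,0,on); (20,2,on); result: nodes: 0:P, 1:P, 2:P, 4:t1, 6:t2, 7:t3, 10:tok, 17:tok, 18:tok, 19:tok, 20:tok edges: (0,6,in); (1,4,in); (2,6,in); (2,7,in); (4,0,out); (4,2,out); (7,1,out); (10,0,on); (17,2,on); (18,1,on); (19,0,on); (20,2,on)
step 2: rule r1; match: 0->4, 1->1, 2->0, 3->2, 4->18; deleted nodes 18; deleted edges (18,1,on); added nodes 21, 22; added edges (21,0,on); (22,2,on); result: nodes: 0:P, 1:P, 2:P, 4:t1, 6:t2, 7:t3, 10:tok, 17:tok, 19:tok, 20:tok, 21:tok, 22:tok edges: (0,6,in); (1,4,in); (2,6,in); (2,7,in); (4,0,out); (4,2,out); (7,1,out); (10,0,on); (17,2,on); (19,0,on); (20,2,on); (21,0,on); (22,2,on)
final:
nodes: 0:P, 1:P, 2:P, 4:t1, 6:t2, 7:t3, 10:tok, 17:tok, 19:tok, 20:tok, 21:tok, 22:tok
edges: (0,6,in); (1,4,in); (2,6,in); (2,7,in); (4,0,out); (4,2,out); (7,1,out); (10,0,on); (17,2,on); (19,0,on); (20,2,on); (21,0,on); (22,2,on)


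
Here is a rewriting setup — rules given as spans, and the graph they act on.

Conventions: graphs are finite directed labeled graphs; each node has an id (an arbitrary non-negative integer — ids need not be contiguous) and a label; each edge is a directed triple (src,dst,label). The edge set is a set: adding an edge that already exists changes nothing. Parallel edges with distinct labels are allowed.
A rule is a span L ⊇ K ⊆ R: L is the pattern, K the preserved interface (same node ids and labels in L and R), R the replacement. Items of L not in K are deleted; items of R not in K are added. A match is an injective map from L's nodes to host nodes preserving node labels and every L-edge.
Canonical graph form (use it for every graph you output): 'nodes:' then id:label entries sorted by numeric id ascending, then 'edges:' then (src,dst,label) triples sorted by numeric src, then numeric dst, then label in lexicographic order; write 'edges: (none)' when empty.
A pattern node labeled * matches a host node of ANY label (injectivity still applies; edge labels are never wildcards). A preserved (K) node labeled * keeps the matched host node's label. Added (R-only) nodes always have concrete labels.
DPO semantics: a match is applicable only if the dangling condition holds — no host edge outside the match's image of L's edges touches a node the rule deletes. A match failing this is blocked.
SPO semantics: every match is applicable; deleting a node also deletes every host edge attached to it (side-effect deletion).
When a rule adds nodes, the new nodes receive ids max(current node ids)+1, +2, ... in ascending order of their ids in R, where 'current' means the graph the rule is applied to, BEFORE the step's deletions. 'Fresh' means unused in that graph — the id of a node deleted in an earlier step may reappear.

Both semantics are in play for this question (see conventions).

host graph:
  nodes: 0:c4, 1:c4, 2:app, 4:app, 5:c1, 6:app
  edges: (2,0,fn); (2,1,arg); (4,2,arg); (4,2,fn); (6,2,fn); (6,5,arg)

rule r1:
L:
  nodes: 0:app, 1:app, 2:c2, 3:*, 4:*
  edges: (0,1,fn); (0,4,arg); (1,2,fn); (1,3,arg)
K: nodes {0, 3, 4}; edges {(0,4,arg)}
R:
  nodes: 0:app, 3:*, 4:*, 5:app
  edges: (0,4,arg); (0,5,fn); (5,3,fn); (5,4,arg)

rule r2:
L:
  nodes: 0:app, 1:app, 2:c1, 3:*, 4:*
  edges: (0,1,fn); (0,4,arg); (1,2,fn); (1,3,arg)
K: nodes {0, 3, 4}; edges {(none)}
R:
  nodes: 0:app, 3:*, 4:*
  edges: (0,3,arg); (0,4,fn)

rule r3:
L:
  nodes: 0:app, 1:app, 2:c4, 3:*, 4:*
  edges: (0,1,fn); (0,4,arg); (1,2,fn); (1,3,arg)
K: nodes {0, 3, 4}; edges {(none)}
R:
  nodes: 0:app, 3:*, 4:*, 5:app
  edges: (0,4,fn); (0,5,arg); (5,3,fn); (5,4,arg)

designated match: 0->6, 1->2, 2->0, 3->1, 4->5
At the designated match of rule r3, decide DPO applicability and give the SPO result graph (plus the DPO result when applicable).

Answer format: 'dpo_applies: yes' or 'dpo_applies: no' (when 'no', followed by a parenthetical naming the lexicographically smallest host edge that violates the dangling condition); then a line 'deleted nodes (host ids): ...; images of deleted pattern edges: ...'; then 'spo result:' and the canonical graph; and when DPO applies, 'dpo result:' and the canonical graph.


dpo_applies: no
(the rule deletes node 2, which keeps host edge (4,2,arg) outside the match image — the dangling condition fails, DPO blocks; SPO proceeds and side-deletes such edges)
deleted nodes (host ids): 0, 2; images of deleted pattern edges: (2,0,fn); (2,1,arg); (6,2,fn); (6,5,arg)
spo result:
nodes: 1:c4, 4:app, 5:c1, 6:app, 7:app
edges: (6,5,fn); (6,7,arg); (7,1,fn); (7,5,arg)


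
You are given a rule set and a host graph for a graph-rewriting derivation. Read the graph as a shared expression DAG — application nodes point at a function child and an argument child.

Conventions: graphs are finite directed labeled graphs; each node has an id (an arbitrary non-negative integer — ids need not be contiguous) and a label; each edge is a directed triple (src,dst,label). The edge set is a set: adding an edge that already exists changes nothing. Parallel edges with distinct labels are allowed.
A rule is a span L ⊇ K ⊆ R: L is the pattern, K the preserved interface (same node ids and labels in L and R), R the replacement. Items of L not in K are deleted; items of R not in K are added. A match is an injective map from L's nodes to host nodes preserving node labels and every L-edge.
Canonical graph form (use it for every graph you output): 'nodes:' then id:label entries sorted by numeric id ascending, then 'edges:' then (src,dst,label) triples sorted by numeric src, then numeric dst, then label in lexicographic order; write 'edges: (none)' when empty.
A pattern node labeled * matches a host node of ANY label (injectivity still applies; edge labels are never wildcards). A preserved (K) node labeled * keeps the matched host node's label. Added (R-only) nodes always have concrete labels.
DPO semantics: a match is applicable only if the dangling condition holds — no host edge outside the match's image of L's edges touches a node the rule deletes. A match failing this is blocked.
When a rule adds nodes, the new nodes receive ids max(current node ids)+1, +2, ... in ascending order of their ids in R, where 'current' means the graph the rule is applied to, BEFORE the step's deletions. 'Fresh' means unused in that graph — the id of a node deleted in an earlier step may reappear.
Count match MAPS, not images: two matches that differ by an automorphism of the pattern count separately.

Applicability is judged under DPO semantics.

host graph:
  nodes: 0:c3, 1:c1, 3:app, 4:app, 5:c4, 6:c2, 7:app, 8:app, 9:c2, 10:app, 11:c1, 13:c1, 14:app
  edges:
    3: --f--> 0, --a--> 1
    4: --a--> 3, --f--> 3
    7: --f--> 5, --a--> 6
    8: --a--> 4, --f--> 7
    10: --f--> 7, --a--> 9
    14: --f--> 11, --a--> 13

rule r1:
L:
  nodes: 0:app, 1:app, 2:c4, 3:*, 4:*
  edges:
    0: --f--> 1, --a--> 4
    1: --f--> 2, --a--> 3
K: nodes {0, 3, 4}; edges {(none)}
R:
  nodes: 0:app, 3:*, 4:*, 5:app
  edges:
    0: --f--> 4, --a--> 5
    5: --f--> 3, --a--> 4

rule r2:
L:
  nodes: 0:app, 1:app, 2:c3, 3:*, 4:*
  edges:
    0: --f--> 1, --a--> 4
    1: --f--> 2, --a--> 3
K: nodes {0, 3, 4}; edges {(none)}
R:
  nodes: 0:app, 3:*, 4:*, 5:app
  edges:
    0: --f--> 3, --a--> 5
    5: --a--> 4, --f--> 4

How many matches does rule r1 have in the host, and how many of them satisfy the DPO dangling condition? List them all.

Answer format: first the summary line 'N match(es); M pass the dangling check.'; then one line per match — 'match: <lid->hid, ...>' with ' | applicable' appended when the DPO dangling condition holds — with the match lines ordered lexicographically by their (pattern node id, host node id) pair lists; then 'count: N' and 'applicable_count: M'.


2 match(es); 0 pass the dangling check.
match: 0->8, 1->7, 2->5, 3->6, 4->4
match: 0->10, 1->7, 2->5, 3->6, 4->9
count: 2
applicable_count: 0


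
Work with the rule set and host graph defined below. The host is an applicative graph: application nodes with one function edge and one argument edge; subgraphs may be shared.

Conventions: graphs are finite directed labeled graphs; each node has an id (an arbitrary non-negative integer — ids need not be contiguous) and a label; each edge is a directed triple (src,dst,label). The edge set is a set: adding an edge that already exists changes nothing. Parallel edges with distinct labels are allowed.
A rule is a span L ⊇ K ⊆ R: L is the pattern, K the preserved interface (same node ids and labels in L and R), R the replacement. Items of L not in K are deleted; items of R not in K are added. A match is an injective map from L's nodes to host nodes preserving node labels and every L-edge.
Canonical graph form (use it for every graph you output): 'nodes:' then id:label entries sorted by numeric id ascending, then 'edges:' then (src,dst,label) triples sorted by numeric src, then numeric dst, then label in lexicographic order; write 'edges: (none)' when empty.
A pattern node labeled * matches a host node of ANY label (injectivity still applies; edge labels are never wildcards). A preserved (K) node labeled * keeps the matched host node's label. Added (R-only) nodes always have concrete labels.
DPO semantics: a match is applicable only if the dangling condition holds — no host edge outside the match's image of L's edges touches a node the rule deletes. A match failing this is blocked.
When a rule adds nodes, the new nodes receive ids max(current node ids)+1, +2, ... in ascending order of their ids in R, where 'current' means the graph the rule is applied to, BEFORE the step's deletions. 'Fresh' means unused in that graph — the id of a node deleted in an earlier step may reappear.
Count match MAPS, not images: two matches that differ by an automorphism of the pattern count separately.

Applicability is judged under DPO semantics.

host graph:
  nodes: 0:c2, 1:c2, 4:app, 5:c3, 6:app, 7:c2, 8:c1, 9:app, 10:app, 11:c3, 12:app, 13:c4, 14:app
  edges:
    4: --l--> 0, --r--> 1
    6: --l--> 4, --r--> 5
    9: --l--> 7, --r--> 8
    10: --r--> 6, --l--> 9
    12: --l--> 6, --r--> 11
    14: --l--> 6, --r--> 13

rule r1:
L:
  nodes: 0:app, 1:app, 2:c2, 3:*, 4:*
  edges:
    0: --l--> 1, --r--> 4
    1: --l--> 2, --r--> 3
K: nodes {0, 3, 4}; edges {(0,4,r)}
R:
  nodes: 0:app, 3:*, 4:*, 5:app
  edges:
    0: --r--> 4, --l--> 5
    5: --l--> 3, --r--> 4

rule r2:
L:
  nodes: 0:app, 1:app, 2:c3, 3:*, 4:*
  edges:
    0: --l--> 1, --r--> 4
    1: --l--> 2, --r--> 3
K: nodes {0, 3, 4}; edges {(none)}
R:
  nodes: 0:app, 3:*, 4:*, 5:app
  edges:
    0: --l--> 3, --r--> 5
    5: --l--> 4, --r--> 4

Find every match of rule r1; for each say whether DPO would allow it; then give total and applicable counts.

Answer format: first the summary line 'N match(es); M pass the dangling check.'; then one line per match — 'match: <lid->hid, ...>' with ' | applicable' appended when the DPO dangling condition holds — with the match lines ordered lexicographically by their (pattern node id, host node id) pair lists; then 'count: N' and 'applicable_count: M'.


2 match(es); 2 pass the dangling check.
match: 0->6, 1->4, 2->0, 3->1, 4->5 | applicable
match: 0->10, 1->9, 2->7, 3->8, 4->6 | applicable
count: 2
applicable_count: 2


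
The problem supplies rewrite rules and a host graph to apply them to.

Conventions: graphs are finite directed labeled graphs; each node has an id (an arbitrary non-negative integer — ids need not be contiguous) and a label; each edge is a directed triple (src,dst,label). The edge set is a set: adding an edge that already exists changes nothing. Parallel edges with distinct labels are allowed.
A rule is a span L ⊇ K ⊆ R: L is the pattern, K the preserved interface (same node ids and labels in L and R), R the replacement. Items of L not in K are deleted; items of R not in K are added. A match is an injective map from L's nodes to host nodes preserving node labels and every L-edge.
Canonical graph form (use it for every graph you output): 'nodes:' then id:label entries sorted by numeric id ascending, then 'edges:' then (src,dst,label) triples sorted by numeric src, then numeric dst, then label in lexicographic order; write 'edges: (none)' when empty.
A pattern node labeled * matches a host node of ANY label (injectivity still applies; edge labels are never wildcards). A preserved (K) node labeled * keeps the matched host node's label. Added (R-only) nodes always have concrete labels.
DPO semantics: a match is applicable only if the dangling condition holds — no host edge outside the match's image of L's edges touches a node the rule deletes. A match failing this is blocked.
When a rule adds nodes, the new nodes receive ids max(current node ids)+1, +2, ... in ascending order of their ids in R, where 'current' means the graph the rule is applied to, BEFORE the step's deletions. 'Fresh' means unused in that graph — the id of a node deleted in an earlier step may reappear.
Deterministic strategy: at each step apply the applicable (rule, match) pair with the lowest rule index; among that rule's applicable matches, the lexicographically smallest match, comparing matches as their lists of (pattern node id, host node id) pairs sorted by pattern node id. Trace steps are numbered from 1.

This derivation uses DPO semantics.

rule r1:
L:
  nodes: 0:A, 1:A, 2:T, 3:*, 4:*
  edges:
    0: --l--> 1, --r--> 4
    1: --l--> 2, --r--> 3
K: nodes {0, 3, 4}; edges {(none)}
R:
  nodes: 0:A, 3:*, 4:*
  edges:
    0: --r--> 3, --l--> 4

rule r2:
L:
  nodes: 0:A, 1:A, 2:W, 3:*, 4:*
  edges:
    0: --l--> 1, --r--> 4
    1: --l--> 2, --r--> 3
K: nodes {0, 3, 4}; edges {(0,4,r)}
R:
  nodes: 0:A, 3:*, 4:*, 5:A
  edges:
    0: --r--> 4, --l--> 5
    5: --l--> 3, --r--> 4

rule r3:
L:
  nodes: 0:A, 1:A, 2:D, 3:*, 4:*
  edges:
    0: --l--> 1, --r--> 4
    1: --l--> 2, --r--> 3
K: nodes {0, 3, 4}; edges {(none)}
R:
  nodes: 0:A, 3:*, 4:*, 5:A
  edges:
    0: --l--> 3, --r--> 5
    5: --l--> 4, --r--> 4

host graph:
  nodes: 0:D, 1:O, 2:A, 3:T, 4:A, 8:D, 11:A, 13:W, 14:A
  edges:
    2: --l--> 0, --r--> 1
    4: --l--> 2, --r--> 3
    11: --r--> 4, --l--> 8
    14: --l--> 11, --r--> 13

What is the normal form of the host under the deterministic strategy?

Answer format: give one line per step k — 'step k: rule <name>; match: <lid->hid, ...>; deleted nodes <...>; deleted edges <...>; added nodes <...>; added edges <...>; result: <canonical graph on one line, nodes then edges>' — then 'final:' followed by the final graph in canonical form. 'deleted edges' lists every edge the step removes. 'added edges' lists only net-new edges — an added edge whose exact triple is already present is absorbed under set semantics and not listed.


step 1: rule r3; match: 0->4, 1->2, 2->0, 3->1, 4->3; deleted nodes 0, 2; deleted edges (2,0,l); (2,1,r); (4,2,l); (4,3,r); added nodes 15; added edges (4,1,l); (4,15,r); (15,3,l); (15,3,r); result: nodes: 1:O, 3:T, 4:A, 8:D, 11:A, 13:W, 14:A, 15:A edges: (4,1,l); (4,15,r); (11,4,r); (11,8,l); (14,11,l); (14,13,r); (15,3,l); (15,3,r)
step 2: rule r3; match: 0->14, 1->11, 2->8, 3->4, 4->13; deleted nodes 8, 11; deleted edges (11,4,r); (11,8,l); (14,11,l); (14,13,r); added nodes 16; added edges (14,4,l); (14,16,r); (16,13,l); (16,13,r); result: nodes: 1:O, 3:T, 4:A, 13:W, 14:A, 15:A, 16:A edges: (4,1,l); (4,15,r); (14,4,l); (14,16,r); (15,3,l); (15,3,r); (16,13,l); (16,13,r)
final:
nodes: 1:O, 3:T, 4:A, 13:W, 14:A, 15:A, 16:A
edges: (4,1,l); (4,15,r); (14,4,l); (14,16,r); (15,3,l); (15,3,r); (16,13,l); (16,13,r)


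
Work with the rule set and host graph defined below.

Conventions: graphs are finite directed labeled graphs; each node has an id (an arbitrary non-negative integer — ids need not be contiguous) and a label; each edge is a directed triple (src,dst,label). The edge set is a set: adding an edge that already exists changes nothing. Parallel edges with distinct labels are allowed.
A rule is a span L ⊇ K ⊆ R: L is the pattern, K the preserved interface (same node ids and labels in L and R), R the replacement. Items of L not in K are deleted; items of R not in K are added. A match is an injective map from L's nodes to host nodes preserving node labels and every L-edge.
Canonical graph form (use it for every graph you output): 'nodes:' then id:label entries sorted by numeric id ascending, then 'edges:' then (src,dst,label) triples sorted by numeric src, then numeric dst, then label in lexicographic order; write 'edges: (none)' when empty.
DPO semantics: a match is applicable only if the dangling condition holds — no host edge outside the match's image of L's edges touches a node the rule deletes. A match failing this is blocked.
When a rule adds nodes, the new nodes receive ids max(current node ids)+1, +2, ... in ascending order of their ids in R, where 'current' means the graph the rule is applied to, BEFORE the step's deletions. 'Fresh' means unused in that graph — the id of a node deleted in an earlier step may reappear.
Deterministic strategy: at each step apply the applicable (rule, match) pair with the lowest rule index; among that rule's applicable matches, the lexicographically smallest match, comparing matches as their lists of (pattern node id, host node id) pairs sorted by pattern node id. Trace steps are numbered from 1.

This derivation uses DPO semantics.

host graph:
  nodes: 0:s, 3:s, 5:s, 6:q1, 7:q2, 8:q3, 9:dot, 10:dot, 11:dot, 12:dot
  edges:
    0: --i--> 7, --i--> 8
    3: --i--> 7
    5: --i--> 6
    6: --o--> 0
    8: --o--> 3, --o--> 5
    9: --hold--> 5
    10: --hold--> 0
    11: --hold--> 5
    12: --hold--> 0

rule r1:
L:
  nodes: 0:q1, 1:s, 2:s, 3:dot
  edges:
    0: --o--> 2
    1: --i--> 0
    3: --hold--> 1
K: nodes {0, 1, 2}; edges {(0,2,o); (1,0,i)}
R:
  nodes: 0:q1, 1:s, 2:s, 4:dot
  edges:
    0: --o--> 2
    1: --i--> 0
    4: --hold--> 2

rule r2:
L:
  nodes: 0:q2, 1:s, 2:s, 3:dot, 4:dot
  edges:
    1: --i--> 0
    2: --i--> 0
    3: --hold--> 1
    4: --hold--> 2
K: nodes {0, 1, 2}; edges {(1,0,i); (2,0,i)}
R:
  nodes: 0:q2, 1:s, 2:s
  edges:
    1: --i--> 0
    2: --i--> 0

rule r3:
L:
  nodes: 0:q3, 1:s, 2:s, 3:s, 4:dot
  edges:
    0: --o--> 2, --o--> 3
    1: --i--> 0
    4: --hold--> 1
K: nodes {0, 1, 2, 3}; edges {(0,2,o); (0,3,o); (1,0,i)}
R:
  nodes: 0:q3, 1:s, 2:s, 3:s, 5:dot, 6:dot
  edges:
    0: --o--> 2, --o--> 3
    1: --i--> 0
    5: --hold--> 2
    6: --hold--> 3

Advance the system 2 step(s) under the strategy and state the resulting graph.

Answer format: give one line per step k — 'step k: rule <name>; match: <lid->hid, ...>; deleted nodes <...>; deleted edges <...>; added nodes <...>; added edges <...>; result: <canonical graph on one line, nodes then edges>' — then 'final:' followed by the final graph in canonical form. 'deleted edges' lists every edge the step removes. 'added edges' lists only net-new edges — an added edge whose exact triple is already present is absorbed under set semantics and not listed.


step 1: rule r1; match: 0->6, 1->5, 2->0, 3->9; deleted nodes 9; deleted edges (9,5,hold); added nodes 13; added edges (13,0,hold); result: nodes: 0:s, 3:s, 5:s, 6:q1, 7:q2, 8:q3, 10:dot, 11:dot, 12:dot, 13:dot edges: (0,7,i); (0,8,i); (3,7,i); (5,6,i); (6,0,o); (8,3,o); (8,5,o); (10,0,hold); (11,5,hold); (12,0,hold); (13,0,hold)
step 2: rule r1; match: 0->6, 1->5, 2->0, 3->11; deleted nodes 11; deleted edges (11,5,hold); added nodes 14; added edges (14,0,hold); result: nodes: 0:s, 3:s, 5:s, 6:q1, 7:q2, 8:q3, 10:dot, 12:dot, 13:dot, 14:dot edges: (0,7,i); (0,8,i); (3,7,i); (5,6,i); (6,0,o); (8,3,o); (8,5,o); (10,0,hold); (12,0,hold); (13,0,hold); (14,0,hold)
final:
nodes: 0:s, 3:s, 5:s, 6:q1, 7:q2, 8:q3, 10:dot, 12:dot, 13:dot, 14:dot
edges: (0,7,i); (0,8,i); (3,7,i); (5,6,i); (6,0,o); (8,3,o); (8,5,o); (10,0,hold); (12,0,hold); (13,0,hold); (14,0,hold)
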